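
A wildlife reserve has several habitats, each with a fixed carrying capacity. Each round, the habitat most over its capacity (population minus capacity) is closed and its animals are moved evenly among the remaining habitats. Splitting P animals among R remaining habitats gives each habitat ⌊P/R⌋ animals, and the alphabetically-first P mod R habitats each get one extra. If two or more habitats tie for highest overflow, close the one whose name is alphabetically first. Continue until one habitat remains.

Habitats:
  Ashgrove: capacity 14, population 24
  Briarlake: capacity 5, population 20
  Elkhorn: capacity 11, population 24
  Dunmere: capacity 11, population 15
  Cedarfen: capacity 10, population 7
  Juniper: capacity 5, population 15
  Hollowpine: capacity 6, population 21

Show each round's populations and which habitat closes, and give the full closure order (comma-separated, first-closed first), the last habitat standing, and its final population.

Round 1: Ashgrove=24 Briarlake=20 Cedarfen=7 Dunmere=15 Elkhorn=24 Hollowpine=21 Juniper=15 → close Briarlake (overflow 15)
  20÷6 = 3 each, +1 to first 2
Round 2: Ashgrove=28 Cedarfen=11 Dunmere=18 Elkhorn=27 Hollowpine=24 Juniper=18 → close Hollowpine (overflow 18)
  24÷5 = 4 each, +1 to first 4
Round 3: Ashgrove=33 Cedarfen=16 Dunmere=23 Elkhorn=32 Juniper=22 → close Elkhorn (overflow 21)
  32÷4 = 8 each, +1 to first 0
Round 4: Ashgrove=41 Cedarfen=24 Dunmere=31 Juniper=30 → close Ashgrove (overflow 27)
  41÷3 = 13 each, +1 to first 2
Round 5: Cedarfen=38 Dunmere=45 Juniper=43 → close Juniper (overflow 38)
  43÷2 = 21 each, +1 to first 1
Round 6: Cedarfen=60 Dunmere=66 → close Dunmere (overflow 55)
  66÷1 = 66 each, +1 to first 0

Closure order: Briarlake, Hollowpine, Elkhorn, Ashgrove, Juniper, Dunmere
Last habitat: Cedarfen with 126 animals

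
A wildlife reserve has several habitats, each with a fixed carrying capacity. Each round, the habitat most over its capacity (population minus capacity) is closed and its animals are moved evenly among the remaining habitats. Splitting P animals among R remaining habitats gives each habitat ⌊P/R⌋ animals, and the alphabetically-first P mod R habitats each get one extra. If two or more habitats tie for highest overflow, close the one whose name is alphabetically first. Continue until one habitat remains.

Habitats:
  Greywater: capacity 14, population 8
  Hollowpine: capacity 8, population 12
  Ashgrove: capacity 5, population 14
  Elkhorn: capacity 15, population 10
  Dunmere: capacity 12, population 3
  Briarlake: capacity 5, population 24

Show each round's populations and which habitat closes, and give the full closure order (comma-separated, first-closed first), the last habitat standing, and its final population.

Closure order: Briarlake, Ashgrove, Hollowpine, Elkhorn, Greywater
Last habitat: Dunmere with 71 animals

Round 1: Ashgrove=14 Briarlake=24 Dunmere=3 Elkhorn=10 Greywater=8 Hollowpine=12 → close Briarlake (overflow 19)
  24÷5 = 4 each, +1 to first 4
Round 2: Ashgrove=19 Dunmere=8 Elkhorn=15 Greywater=13 Hollowpine=16 → close Ashgrove (overflow 14)
  19÷4 = 4 each, +1 to first 3
Round 3: Dunmere=13 Elkhorn=20 Greywater=18 Hollowpine=20 → close Hollowpine (overflow 12)
  20÷3 = 6 each, +1 to first 2
Round 4: Dunmere=20 Elkhorn=27 Greywater=24 → close Elkhorn (overflow 12)
  27÷2 = 13 each, +1 to first 1
Round 5: Dunmere=34 Greywater=37 → close Greywater (overflow 23)
  37÷1 = 37 each, +1 to first 0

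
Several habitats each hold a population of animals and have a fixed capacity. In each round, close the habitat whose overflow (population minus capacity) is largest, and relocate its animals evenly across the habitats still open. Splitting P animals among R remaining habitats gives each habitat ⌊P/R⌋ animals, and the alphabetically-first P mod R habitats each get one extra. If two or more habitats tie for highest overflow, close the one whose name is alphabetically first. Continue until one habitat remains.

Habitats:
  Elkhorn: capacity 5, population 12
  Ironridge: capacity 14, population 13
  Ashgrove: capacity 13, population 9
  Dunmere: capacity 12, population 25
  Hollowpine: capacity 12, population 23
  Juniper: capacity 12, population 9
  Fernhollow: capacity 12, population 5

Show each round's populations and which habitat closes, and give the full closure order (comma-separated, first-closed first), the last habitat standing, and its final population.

Closure order: Dunmere, Hollowpine, Elkhorn, Ashgrove, Ironridge, Juniper
Last habitat: Fernhollow with 96 animals

Round 1: Ashgrove=9 Dunmere=25 Elkhorn=12 Fernhollow=5 Hollowpine=23 Ironridge=13 Juniper=9 → close Dunmere (overflow 13)
  25÷6 = 4 each, +1 to first 1
Round 2: Ashgrove=14 Elkhorn=16 Fernhollow=9 Hollowpine=27 Ironridge=17 Juniper=13 → close Hollowpine (overflow 15)
  27÷5 = 5 each, +1 to first 2
Round 3: Ashgrove=20 Elkhorn=22 Fernhollow=14 Ironridge=22 Juniper=18 → close Elkhorn (overflow 17)
  22÷4 = 5 each, +1 to first 2
Round 4: Ashgrove=26 Fernhollow=20 Ironridge=27 Juniper=23 → close Ashgrove (overflow 13)
  26÷3 = 8 each, +1 to first 2
Round 5: Fernhollow=29 Ironridge=36 Juniper=31 → close Ironridge (overflow 22)
  36÷2 = 18 each, +1 to first 0
Round 6: Fernhollow=47 Juniper=49 → close Juniper (overflow 37)
  49÷1 = 49 each, +1 to first 0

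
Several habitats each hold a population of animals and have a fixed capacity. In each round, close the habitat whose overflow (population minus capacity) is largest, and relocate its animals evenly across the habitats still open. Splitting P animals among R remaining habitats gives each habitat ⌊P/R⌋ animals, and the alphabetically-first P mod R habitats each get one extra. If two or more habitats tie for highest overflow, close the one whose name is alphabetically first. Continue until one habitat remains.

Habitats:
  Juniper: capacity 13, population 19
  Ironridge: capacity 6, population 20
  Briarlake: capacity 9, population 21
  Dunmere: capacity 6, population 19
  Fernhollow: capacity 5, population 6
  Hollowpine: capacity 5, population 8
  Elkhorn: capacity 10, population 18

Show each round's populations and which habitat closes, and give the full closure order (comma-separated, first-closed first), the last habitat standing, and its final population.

Round 1: Briarlake=21 Dunmere=19 Elkhorn=18 Fernhollow=6 Hollowpine=8 Ironridge=20 Juniper=19 → close Ironridge (overflow 14)
  20÷6 = 3 each, +1 to first 2
Round 2: Briarlake=25 Dunmere=23 Elkhorn=21 Fernhollow=9 Hollowpine=11 Juniper=22 → close Dunmere (overflow 17)
  23÷5 = 4 each, +1 to first 3
Round 3: Briarlake=30 Elkhorn=26 Fernhollow=14 Hollowpine=15 Juniper=26 → close Briarlake (overflow 21)
  30÷4 = 7 each, +1 to first 2
Round 4: Elkhorn=34 Fernhollow=22 Hollowpine=22 Juniper=33 → close Elkhorn (overflow 24)
  34÷3 = 11 each, +1 to first 1
Round 5: Fernhollow=34 Hollowpine=33 Juniper=44 → close Juniper (overflow 31)
  44÷2 = 22 each, +1 to first 0
Round 6: Fernhollow=56 Hollowpine=55 → close Fernhollow (overflow 51)
  56÷1 = 56 each, +1 to first 0

Closure order: Ironridge, Dunmere, Briarlake, Elkhorn, Juniper, Fernhollow
Last habitat: Hollowpine with 111 animals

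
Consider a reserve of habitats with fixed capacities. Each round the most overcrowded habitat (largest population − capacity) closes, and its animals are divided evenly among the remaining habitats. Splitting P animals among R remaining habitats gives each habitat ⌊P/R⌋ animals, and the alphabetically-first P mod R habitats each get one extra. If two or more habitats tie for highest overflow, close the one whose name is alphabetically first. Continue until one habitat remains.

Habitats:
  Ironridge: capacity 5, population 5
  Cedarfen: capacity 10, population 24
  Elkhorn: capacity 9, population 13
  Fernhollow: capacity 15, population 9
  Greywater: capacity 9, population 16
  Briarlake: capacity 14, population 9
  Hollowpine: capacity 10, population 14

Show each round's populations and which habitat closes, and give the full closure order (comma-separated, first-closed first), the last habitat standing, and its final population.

Round 1: Briarlake=9 Cedarfen=24 Elkhorn=13 Fernhollow=9 Greywater=16 Hollowpine=14 Ironridge=5 → close Cedarfen (overflow 14)
  24÷6 = 4 each, +1 to first 0
Round 2: Briarlake=13 Elkhorn=17 Fernhollow=13 Greywater=20 Hollowpine=18 Ironridge=9 → close Greywater (overflow 11)
  20÷5 = 4 each, +1 to first 0
Round 3: Briarlake=17 Elkhorn=21 Fernhollow=17 Hollowpine=22 Ironridge=13 → close Elkhorn (overflow 12)
  21÷4 = 5 each, +1 to first 1
Round 4: Briarlake=23 Fernhollow=22 Hollowpine=27 Ironridge=18 → close Hollowpine (overflow 17)
  27÷3 = 9 each, +1 to first 0
Round 5: Briarlake=32 Fernhollow=31 Ironridge=27 → close Ironridge (overflow 22)
  27÷2 = 13 each, +1 to first 1
Round 6: Briarlake=46 Fernhollow=44 → close Briarlake (overflow 32)
  46÷1 = 46 each, +1 to first 0

Closure order: Cedarfen, Greywater, Elkhorn, Hollowpine, Ironridge, Briarlake
Last habitat: Fernhollow with 90 animals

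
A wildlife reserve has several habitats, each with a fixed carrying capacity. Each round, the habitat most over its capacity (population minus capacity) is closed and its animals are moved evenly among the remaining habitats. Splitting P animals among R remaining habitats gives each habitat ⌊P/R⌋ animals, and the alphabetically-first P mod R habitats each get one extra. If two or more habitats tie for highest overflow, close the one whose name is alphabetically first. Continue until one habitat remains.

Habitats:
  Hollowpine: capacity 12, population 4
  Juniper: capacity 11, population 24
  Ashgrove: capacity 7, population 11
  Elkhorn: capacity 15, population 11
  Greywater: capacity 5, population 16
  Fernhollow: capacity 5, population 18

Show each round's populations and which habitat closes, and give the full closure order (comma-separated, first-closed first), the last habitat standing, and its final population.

Round 1: Ashgrove=11 Elkhorn=11 Fernhollow=18 Greywater=16 Hollowpine=4 Juniper=24 → close Fernhollow (overflow 13)
  18÷5 = 3 each, +1 to first 3
Round 2: Ashgrove=15 Elkhorn=15 Greywater=20 Hollowpine=7 Juniper=27 → close Juniper (overflow 16)
  27÷4 = 6 each, +1 to first 3
Round 3: Ashgrove=22 Elkhorn=22 Greywater=27 Hollowpine=13 → close Greywater (overflow 22)
  27÷3 = 9 each, +1 to first 0
Round 4: Ashgrove=31 Elkhorn=31 Hollowpine=22 → close Ashgrove (overflow 24)
  31÷2 = 15 each, +1 to first 1
Round 5: Elkhorn=47 Hollowpine=37 → close Elkhorn (overflow 32)
  47÷1 = 47 each, +1 to first 0

Closure order: Fernhollow, Juniper, Greywater, Ashgrove, Elkhorn
Last habitat: Hollowpine with 84 animals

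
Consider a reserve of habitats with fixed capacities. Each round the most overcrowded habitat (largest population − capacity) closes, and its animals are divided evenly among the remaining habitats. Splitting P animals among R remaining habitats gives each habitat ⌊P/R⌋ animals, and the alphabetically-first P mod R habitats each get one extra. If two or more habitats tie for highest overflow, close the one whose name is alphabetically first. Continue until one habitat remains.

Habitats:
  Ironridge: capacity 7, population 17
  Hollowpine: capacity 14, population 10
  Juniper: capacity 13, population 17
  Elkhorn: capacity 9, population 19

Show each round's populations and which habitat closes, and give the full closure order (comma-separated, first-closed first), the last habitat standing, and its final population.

Round 1: Elkhorn=19 Hollowpine=10 Ironridge=17 Juniper=17 → close Elkhorn (overflow 10)
  19÷3 = 6 each, +1 to first 1
Round 2: Hollowpine=17 Ironridge=23 Juniper=23 → close Ironridge (overflow 16)
  23÷2 = 11 each, +1 to first 1
Round 3: Hollowpine=29 Juniper=34 → close Juniper (overflow 21)
  34÷1 = 34 each, +1 to first 0

Closure order: Elkhorn, Ironridge, Juniper
Last habitat: Hollowpine with 63 animals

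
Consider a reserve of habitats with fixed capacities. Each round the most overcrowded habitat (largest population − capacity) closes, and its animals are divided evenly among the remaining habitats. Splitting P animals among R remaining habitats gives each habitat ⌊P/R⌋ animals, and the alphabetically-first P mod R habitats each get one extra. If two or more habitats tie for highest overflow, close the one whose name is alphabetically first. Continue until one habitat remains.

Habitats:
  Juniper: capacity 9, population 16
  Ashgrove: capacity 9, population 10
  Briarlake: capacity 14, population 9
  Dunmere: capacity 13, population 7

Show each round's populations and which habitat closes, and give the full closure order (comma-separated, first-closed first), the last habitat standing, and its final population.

Closure order: Juniper, Ashgrove, Briarlake
Last habitat: Dunmere with 42 animals

Round 1: Ashgrove=10 Briarlake=9 Dunmere=7 Juniper=16 → close Juniper (overflow 7)
  16÷3 = 5 each, +1 to first 1
Round 2: Ashgrove=16 Briarlake=14 Dunmere=12 → close Ashgrove (overflow 7)
  16÷2 = 8 each, +1 to first 0
Round 3: Briarlake=22 Dunmere=20 → close Briarlake (overflow 8)
  22÷1 = 22 each, +1 to first 0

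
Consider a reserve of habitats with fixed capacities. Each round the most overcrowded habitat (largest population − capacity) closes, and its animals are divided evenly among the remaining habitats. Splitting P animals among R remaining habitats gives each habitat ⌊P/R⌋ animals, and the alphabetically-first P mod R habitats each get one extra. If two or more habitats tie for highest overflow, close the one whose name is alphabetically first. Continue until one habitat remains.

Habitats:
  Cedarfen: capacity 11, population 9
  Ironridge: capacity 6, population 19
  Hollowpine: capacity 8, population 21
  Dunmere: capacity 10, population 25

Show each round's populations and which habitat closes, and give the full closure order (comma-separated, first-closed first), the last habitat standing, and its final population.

Closure order: Dunmere, Hollowpine, Ironridge
Last habitat: Cedarfen with 74 animals

Round 1: Cedarfen=9 Dunmere=25 Hollowpine=21 Ironridge=19 → close Dunmere (overflow 15)
  25÷3 = 8 each, +1 to first 1
Round 2: Cedarfen=18 Hollowpine=29 Ironridge=27 → close Hollowpine (overflow 21)
  29÷2 = 14 each, +1 to first 1
Round 3: Cedarfen=33 Ironridge=41 → close Ironridge (overflow 35)
  41÷1 = 41 each, +1 to first 0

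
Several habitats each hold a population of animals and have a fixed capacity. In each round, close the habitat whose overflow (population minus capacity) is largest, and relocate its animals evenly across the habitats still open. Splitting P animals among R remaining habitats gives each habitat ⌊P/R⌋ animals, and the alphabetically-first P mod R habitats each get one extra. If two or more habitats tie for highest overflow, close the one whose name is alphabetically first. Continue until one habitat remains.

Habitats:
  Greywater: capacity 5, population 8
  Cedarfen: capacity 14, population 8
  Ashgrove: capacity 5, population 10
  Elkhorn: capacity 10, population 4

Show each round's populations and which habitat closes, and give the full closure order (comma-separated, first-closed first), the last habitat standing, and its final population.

Round 1: Ashgrove=10 Cedarfen=8 Elkhorn=4 Greywater=8 → close Ashgrove (overflow 5)
  10÷3 = 3 each, +1 to first 1
Round 2: Cedarfen=12 Elkhorn=7 Greywater=11 → close Greywater (overflow 6)
  11÷2 = 5 each, +1 to first 1
Round 3: Cedarfen=18 Elkhorn=12 → close Cedarfen (overflow 4)
  18÷1 = 18 each, +1 to first 0

Closure order: Ashgrove, Greywater, Cedarfen
Last habitat: Elkhorn with 30 animals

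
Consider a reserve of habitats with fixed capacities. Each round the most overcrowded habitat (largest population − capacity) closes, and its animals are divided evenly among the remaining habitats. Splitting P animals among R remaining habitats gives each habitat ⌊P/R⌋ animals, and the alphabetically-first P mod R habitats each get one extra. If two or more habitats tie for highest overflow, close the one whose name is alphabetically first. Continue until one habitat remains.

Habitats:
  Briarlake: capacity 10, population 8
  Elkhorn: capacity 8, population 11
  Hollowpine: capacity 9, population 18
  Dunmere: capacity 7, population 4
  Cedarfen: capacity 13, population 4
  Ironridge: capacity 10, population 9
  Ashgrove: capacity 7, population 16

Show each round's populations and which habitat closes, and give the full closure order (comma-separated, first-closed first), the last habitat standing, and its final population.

Closure order: Ashgrove, Hollowpine, Elkhorn, Briarlake, Dunmere, Ironridge
Last habitat: Cedarfen with 70 animals

Round 1: Ashgrove=16 Briarlake=8 Cedarfen=4 Dunmere=4 Elkhorn=11 Hollowpine=18 Ironridge=9 → close Ashgrove (overflow 9)
  16÷6 = 2 each, +1 to first 4
Round 2: Briarlake=11 Cedarfen=7 Dunmere=7 Elkhorn=14 Hollowpine=20 Ironridge=11 → close Hollowpine (overflow 11)
  20÷5 = 4 each, +1 to first 0
Round 3: Briarlake=15 Cedarfen=11 Dunmere=11 Elkhorn=18 Ironridge=15 → close Elkhorn (overflow 10)
  18÷4 = 4 each, +1 to first 2
Round 4: Briarlake=20 Cedarfen=16 Dunmere=15 Ironridge=19 → close Briarlake (overflow 10)
  20÷3 = 6 each, +1 to first 2
Round 5: Cedarfen=23 Dunmere=22 Ironridge=25 → close Dunmere (overflow 15)
  22÷2 = 11 each, +1 to first 0
Round 6: Cedarfen=34 Ironridge=36 → close Ironridge (overflow 26)
  36÷1 = 36 each, +1 to first 0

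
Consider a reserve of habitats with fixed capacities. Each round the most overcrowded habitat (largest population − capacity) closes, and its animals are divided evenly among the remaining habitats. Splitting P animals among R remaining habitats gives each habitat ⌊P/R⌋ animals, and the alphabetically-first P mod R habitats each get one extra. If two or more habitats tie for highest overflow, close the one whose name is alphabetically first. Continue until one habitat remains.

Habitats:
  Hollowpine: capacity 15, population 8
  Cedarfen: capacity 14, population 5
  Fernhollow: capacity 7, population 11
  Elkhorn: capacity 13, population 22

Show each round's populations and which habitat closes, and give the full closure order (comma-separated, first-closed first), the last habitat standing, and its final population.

Round 1: Cedarfen=5 Elkhorn=22 Fernhollow=11 Hollowpine=8 → close Elkhorn (overflow 9)
  22÷3 = 7 each, +1 to first 1
Round 2: Cedarfen=13 Fernhollow=18 Hollowpine=15 → close Fernhollow (overflow 11)
  18÷2 = 9 each, +1 to first 0
Round 3: Cedarfen=22 Hollowpine=24 → close Hollowpine (overflow 9)
  24÷1 = 24 each, +1 to first 0

Closure order: Elkhorn, Fernhollow, Hollowpine
Last habitat: Cedarfen with 46 animals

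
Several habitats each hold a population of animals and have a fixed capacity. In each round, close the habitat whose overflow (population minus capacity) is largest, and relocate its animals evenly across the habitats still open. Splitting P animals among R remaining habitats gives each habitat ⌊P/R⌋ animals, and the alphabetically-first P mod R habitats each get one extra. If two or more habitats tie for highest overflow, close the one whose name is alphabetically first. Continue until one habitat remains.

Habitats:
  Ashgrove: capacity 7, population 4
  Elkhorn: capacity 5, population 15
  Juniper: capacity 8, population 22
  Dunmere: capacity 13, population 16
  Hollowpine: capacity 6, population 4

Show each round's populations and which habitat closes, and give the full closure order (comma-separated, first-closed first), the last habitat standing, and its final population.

Round 1: Ashgrove=4 Dunmere=16 Elkhorn=15 Hollowpine=4 Juniper=22 → close Juniper (overflow 14)
  22÷4 = 5 each, +1 to first 2
Round 2: Ashgrove=10 Dunmere=22 Elkhorn=20 Hollowpine=9 → close Elkhorn (overflow 15)
  20÷3 = 6 each, +1 to first 2
Round 3: Ashgrove=17 Dunmere=29 Hollowpine=15 → close Dunmere (overflow 16)
  29÷2 = 14 each, +1 to first 1
Round 4: Ashgrove=32 Hollowpine=29 → close Ashgrove (overflow 25)
  32÷1 = 32 each, +1 to first 0

Closure order: Juniper, Elkhorn, Dunmere, Ashgrove
Last habitat: Hollowpine with 61 animals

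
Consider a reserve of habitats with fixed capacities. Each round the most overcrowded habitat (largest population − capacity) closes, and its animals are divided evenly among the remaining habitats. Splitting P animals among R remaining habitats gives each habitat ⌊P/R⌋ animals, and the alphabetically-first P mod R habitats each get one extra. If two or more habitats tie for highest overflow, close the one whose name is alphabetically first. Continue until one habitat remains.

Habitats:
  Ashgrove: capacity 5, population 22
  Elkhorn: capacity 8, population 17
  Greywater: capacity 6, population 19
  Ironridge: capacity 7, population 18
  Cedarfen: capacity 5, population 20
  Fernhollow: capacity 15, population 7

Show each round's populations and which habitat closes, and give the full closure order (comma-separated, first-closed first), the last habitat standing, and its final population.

Round 1: Ashgrove=22 Cedarfen=20 Elkhorn=17 Fernhollow=7 Greywater=19 Ironridge=18 → close Ashgrove (overflow 17)
  22÷5 = 4 each, +1 to first 2
Round 2: Cedarfen=25 Elkhorn=22 Fernhollow=11 Greywater=23 Ironridge=22 → close Cedarfen (overflow 20)
  25÷4 = 6 each, +1 to first 1
Round 3: Elkhorn=29 Fernhollow=17 Greywater=29 Ironridge=28 → close Greywater (overflow 23)
  29÷3 = 9 each, +1 to first 2
Round 4: Elkhorn=39 Fernhollow=27 Ironridge=37 → close Elkhorn (overflow 31)
  39÷2 = 19 each, +1 to first 1
Round 5: Fernhollow=47 Ironridge=56 → close Ironridge (overflow 49)
  56÷1 = 56 each, +1 to first 0

Closure order: Ashgrove, Cedarfen, Greywater, Elkhorn, Ironridge
Last habitat: Fernhollow with 103 animals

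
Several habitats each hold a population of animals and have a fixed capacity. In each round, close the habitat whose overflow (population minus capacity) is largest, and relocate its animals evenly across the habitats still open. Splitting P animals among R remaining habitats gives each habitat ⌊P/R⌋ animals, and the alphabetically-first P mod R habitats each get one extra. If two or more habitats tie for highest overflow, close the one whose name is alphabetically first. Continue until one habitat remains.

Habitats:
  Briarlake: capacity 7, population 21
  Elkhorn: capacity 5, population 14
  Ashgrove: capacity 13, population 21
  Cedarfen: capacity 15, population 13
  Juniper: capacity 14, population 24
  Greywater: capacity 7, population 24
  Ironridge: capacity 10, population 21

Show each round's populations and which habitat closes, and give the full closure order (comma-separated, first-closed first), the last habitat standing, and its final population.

Closure order: Greywater, Briarlake, Ironridge, Juniper, Ashgrove, Elkhorn
Last habitat: Cedarfen with 138 animals

Round 1: Ashgrove=21 Briarlake=21 Cedarfen=13 Elkhorn=14 Greywater=24 Ironridge=21 Juniper=24 → close Greywater (overflow 17)
  24÷6 = 4 each, +1 to first 0
Round 2: Ashgrove=25 Briarlake=25 Cedarfen=17 Elkhorn=18 Ironridge=25 Juniper=28 → close Briarlake (overflow 18)
  25÷5 = 5 each, +1 to first 0
Round 3: Ashgrove=30 Cedarfen=22 Elkhorn=23 Ironridge=30 Juniper=33 → close Ironridge (overflow 20)
  30÷4 = 7 each, +1 to first 2
Round 4: Ashgrove=38 Cedarfen=30 Elkhorn=30 Juniper=40 → close Juniper (overflow 26)
  40÷3 = 13 each, +1 to first 1
Round 5: Ashgrove=52 Cedarfen=43 Elkhorn=43 → close Ashgrove (overflow 39)
  52÷2 = 26 each, +1 to first 0
Round 6: Cedarfen=69 Elkhorn=69 → close Elkhorn (overflow 64)
  69÷1 = 69 each, +1 to first 0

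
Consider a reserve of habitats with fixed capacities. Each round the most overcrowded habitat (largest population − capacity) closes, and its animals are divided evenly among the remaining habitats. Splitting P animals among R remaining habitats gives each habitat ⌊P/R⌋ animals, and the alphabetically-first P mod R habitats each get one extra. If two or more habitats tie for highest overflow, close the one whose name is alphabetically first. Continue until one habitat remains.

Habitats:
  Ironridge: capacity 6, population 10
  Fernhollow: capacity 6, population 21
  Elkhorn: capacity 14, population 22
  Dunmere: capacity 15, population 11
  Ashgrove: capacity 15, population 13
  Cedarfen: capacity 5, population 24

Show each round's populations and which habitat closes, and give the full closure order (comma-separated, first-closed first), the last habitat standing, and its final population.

Round 1: Ashgrove=13 Cedarfen=24 Dunmere=11 Elkhorn=22 Fernhollow=21 Ironridge=10 → close Cedarfen (overflow 19)
  24÷5 = 4 each, +1 to first 4
Round 2: Ashgrove=18 Dunmere=16 Elkhorn=27 Fernhollow=26 Ironridge=14 → close Fernhollow (overflow 20)
  26÷4 = 6 each, +1 to first 2
Round 3: Ashgrove=25 Dunmere=23 Elkhorn=33 Ironridge=20 → close Elkhorn (overflow 19)
  33÷3 = 11 each, +1 to first 0
Round 4: Ashgrove=36 Dunmere=34 Ironridge=31 → close Ironridge (overflow 25)
  31÷2 = 15 each, +1 to first 1
Round 5: Ashgrove=52 Dunmere=49 → close Ashgrove (overflow 37)
  52÷1 = 52 each, +1 to first 0

Closure order: Cedarfen, Fernhollow, Elkhorn, Ironridge, Ashgrove
Last habitat: Dunmere with 101 animals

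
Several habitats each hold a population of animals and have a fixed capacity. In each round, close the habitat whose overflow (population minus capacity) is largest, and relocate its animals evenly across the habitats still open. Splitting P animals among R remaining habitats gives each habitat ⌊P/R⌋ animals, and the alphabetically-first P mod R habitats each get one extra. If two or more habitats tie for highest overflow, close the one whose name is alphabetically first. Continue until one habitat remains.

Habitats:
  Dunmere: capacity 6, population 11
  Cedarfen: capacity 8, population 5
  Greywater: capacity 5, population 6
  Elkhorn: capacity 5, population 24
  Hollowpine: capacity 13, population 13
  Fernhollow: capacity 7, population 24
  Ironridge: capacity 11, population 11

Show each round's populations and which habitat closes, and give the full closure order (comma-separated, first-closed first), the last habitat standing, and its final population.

Round 1: Cedarfen=5 Dunmere=11 Elkhorn=24 Fernhollow=24 Greywater=6 Hollowpine=13 Ironridge=11 → close Elkhorn (overflow 19)
  24÷6 = 4 each, +1 to first 0
Round 2: Cedarfen=9 Dunmere=15 Fernhollow=28 Greywater=10 Hollowpine=17 Ironridge=15 → close Fernhollow (overflow 21)
  28÷5 = 5 each, +1 to first 3
Round 3: Cedarfen=15 Dunmere=21 Greywater=16 Hollowpine=22 Ironridge=20 → close Dunmere (overflow 15)
  21÷4 = 5 each, +1 to first 1
Round 4: Cedarfen=21 Greywater=21 Hollowpine=27 Ironridge=25 → close Greywater (overflow 16)
  21÷3 = 7 each, +1 to first 0
Round 5: Cedarfen=28 Hollowpine=34 Ironridge=32 → close Hollowpine (overflow 21)
  34÷2 = 17 each, +1 to first 0
Round 6: Cedarfen=45 Ironridge=49 → close Ironridge (overflow 38)
  49÷1 = 49 each, +1 to first 0

Closure order: Elkhorn, Fernhollow, Dunmere, Greywater, Hollowpine, Ironridge
Last habitat: Cedarfen with 94 animals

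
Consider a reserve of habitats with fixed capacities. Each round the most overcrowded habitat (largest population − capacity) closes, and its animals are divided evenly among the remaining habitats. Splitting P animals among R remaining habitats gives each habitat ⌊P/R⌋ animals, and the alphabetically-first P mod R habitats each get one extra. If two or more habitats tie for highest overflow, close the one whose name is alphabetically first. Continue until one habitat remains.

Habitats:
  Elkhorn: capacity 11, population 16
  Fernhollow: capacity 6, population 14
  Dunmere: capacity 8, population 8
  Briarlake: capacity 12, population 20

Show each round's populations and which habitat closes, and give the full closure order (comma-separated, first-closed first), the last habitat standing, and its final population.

Closure order: Briarlake, Fernhollow, Elkhorn
Last habitat: Dunmere with 58 animals

Round 1: Briarlake=20 Dunmere=8 Elkhorn=16 Fernhollow=14 → close Briarlake (overflow 8)
  20÷3 = 6 each, +1 to first 2
Round 2: Dunmere=15 Elkhorn=23 Fernhollow=20 → close Fernhollow (overflow 14)
  20÷2 = 10 each, +1 to first 0
Round 3: Dunmere=25 Elkhorn=33 → close Elkhorn (overflow 22)
  33÷1 = 33 each, +1 to first 0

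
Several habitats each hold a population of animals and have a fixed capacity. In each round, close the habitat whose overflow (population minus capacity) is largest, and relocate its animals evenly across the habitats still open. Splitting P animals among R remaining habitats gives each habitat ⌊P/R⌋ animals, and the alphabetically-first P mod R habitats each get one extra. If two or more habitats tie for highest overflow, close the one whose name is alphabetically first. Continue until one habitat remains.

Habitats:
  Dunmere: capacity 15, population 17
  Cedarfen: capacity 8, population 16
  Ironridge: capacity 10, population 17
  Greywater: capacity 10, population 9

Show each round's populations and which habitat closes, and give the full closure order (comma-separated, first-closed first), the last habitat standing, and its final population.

Closure order: Cedarfen, Ironridge, Dunmere
Last habitat: Greywater with 59 animals

Round 1: Cedarfen=16 Dunmere=17 Greywater=9 Ironridge=17 → close Cedarfen (overflow 8)
  16÷3 = 5 each, +1 to first 1
Round 2: Dunmere=23 Greywater=14 Ironridge=22 → close Ironridge (overflow 12)
  22÷2 = 11 each, +1 to first 0
Round 3: Dunmere=34 Greywater=25 → close Dunmere (overflow 19)
  34÷1 = 34 each, +1 to first 0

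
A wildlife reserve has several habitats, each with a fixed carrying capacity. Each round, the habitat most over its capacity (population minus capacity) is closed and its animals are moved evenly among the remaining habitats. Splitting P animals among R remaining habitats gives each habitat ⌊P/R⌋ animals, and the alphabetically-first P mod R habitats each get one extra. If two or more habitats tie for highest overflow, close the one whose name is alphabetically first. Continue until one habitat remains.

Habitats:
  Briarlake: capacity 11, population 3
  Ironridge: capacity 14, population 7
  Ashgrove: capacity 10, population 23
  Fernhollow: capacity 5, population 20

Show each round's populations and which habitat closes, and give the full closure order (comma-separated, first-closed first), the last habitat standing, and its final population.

Closure order: Fernhollow, Ashgrove, Briarlake
Last habitat: Ironridge with 53 animals

Round 1: Ashgrove=23 Briarlake=3 Fernhollow=20 Ironridge=7 → close Fernhollow (overflow 15)
  20÷3 = 6 each, +1 to first 2
Round 2: Ashgrove=30 Briarlake=10 Ironridge=13 → close Ashgrove (overflow 20)
  30÷2 = 15 each, +1 to first 0
Round 3: Briarlake=25 Ironridge=28 → close Briarlake (overflow 14)
  25÷1 = 25 each, +1 to first 0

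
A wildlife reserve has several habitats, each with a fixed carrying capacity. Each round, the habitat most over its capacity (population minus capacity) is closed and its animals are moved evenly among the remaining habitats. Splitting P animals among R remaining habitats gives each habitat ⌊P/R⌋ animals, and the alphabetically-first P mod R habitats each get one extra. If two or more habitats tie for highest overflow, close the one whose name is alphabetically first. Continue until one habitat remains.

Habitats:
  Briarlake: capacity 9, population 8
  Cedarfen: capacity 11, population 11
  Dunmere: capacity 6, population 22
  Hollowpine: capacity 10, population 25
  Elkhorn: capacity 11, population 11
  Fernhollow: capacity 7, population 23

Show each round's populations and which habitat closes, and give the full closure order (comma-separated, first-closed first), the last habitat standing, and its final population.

Closure order: Dunmere, Fernhollow, Hollowpine, Cedarfen, Briarlake
Last habitat: Elkhorn with 100 animals

Round 1: Briarlake=8 Cedarfen=11 Dunmere=22 Elkhorn=11 Fernhollow=23 Hollowpine=25 → close Dunmere (overflow 16)
  22÷5 = 4 each, +1 to first 2
Round 2: Briarlake=13 Cedarfen=16 Elkhorn=15 Fernhollow=27 Hollowpine=29 → close Fernhollow (overflow 20)
  27÷4 = 6 each, +1 to first 3
Round 3: Briarlake=20 Cedarfen=23 Elkhorn=22 Hollowpine=35 → close Hollowpine (overflow 25)
  35÷3 = 11 each, +1 to first 2
Round 4: Briarlake=32 Cedarfen=35 Elkhorn=33 → close Cedarfen (overflow 24)
  35÷2 = 17 each, +1 to first 1
Round 5: Briarlake=50 Elkhorn=50 → close Briarlake (overflow 41)
  50÷1 = 50 each, +1 to first 0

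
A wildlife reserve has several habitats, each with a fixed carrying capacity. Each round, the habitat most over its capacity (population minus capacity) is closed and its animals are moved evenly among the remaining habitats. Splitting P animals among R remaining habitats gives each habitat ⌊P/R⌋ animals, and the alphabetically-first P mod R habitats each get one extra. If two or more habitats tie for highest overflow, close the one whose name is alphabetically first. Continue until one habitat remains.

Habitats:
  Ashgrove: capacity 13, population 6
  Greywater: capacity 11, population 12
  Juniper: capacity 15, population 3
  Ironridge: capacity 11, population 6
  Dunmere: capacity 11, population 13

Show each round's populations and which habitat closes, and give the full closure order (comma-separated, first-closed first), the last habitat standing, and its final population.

Closure order: Dunmere, Greywater, Ironridge, Ashgrove
Last habitat: Juniper with 40 animals

Round 1: Ashgrove=6 Dunmere=13 Greywater=12 Ironridge=6 Juniper=3 → close Dunmere (overflow 2)
  13÷4 = 3 each, +1 to first 1
Round 2: Ashgrove=10 Greywater=15 Ironridge=9 Juniper=6 → close Greywater (overflow 4)
  15÷3 = 5 each, +1 to first 0
Round 3: Ashgrove=15 Ironridge=14 Juniper=11 → close Ironridge (overflow 3)
  14÷2 = 7 each, +1 to first 0
Round 4: Ashgrove=22 Juniper=18 → close Ashgrove (overflow 9)
  22÷1 = 22 each, +1 to first 0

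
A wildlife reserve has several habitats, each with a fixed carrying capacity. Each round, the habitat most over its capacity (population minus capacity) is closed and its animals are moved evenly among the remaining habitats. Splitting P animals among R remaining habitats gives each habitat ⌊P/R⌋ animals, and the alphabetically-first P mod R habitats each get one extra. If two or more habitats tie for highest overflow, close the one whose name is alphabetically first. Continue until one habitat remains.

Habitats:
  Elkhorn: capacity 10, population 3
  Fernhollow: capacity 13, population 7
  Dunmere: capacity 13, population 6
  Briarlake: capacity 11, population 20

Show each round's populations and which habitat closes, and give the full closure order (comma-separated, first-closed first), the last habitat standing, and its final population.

Closure order: Briarlake, Dunmere, Elkhorn
Last habitat: Fernhollow with 36 animals

Round 1: Briarlake=20 Dunmere=6 Elkhorn=3 Fernhollow=7 → close Briarlake (overflow 9)
  20÷3 = 6 each, +1 to first 2
Round 2: Dunmere=13 Elkhorn=10 Fernhollow=13 → close Dunmere (overflow 0)
  13÷2 = 6 each, +1 to first 1
Round 3: Elkhorn=17 Fernhollow=19 → close Elkhorn (overflow 7)
  17÷1 = 17 each, +1 to first 0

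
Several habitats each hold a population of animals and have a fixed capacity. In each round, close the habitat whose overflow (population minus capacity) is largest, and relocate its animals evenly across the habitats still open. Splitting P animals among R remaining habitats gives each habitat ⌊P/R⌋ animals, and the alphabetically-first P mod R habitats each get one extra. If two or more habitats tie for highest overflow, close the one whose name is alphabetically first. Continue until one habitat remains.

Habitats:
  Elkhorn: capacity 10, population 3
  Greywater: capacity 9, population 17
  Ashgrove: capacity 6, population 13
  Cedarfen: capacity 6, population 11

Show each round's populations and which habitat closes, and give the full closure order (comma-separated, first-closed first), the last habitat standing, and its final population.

Closure order: Greywater, Ashgrove, Cedarfen
Last habitat: Elkhorn with 44 animals

Round 1: Ashgrove=13 Cedarfen=11 Elkhorn=3 Greywater=17 → close Greywater (overflow 8)
  17÷3 = 5 each, +1 to first 2
Round 2: Ashgrove=19 Cedarfen=17 Elkhorn=8 → close Ashgrove (overflow 13)
  19÷2 = 9 each, +1 to first 1
Round 3: Cedarfen=27 Elkhorn=17 → close Cedarfen (overflow 21)
  27÷1 = 27 each, +1 to first 0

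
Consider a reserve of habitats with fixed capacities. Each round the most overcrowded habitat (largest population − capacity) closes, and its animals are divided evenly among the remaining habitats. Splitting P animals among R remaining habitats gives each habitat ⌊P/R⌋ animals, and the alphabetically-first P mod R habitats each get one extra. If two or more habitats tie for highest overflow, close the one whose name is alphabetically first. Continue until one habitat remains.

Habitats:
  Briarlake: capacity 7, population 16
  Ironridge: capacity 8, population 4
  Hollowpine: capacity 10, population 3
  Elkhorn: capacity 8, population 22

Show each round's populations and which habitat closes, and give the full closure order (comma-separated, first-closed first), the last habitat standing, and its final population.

Closure order: Elkhorn, Briarlake, Ironridge
Last habitat: Hollowpine with 45 animals

Round 1: Briarlake=16 Elkhorn=22 Hollowpine=3 Ironridge=4 → close Elkhorn (overflow 14)
  22÷3 = 7 each, +1 to first 1
Round 2: Briarlake=24 Hollowpine=10 Ironridge=11 → close Briarlake (overflow 17)
  24÷2 = 12 each, +1 to first 0
Round 3: Hollowpine=22 Ironridge=23 → close Ironridge (overflow 15)
  23÷1 = 23 each, +1 to first 0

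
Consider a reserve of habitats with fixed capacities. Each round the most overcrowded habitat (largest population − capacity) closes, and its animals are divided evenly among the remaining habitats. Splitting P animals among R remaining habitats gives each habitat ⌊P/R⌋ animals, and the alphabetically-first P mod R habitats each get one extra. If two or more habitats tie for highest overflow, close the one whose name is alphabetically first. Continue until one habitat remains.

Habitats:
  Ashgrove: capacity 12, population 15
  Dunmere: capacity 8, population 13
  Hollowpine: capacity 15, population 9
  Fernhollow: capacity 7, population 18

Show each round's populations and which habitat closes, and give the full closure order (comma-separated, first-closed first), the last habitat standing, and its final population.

Round 1: Ashgrove=15 Dunmere=13 Fernhollow=18 Hollowpine=9 → close Fernhollow (overflow 11)
  18÷3 = 6 each, +1 to first 0
Round 2: Ashgrove=21 Dunmere=19 Hollowpine=15 → close Dunmere (overflow 11)
  19÷2 = 9 each, +1 to first 1
Round 3: Ashgrove=31 Hollowpine=24 → close Ashgrove (overflow 19)
  31÷1 = 31 each, +1 to first 0

Closure order: Fernhollow, Dunmere, Ashgrove
Last habitat: Hollowpine with 55 animals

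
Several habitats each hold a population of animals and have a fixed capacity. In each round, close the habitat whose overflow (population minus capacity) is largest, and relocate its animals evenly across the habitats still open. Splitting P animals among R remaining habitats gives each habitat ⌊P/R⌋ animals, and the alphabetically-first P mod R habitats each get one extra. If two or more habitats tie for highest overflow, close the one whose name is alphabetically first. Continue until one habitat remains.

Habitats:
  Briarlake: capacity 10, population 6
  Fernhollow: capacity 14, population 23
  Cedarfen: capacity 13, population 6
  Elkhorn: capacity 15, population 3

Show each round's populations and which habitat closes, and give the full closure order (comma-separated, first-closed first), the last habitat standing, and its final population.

Round 1: Briarlake=6 Cedarfen=6 Elkhorn=3 Fernhollow=23 → close Fernhollow (overflow 9)
  23÷3 = 7 each, +1 to first 2
Round 2: Briarlake=14 Cedarfen=14 Elkhorn=10 → close Briarlake (overflow 4)
  14÷2 = 7 each, +1 to first 0
Round 3: Cedarfen=21 Elkhorn=17 → close Cedarfen (overflow 8)
  21÷1 = 21 each, +1 to first 0

Closure order: Fernhollow, Briarlake, Cedarfen
Last habitat: Elkhorn with 38 animals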